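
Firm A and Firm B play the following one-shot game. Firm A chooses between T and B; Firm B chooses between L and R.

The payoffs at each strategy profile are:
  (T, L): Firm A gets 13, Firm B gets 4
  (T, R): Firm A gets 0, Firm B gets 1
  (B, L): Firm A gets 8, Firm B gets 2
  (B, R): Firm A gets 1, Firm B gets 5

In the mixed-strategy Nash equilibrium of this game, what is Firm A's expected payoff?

First find y, the probability Firm B plays L, from Firm A's indifference between T and B: 13y = 8y + (1−y), giving y = 1/6.
Since Firm A is indifferent in equilibrium, Firm A's expected payoff equals the payoff from either row against (1/6, 5/6). Using T: 13(1/6) = 13/6.

13/6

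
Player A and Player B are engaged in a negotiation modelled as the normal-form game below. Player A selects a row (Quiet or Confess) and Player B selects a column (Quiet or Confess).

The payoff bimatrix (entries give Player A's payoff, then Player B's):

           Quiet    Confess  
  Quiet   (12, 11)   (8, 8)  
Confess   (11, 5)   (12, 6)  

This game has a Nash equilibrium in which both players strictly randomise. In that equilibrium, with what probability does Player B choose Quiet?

4/5

Let q be the probability that Player B plays Quiet. In a completely mixed equilibrium, Player A must be indifferent between Quiet and Confess.
Player A's expected payoff from Quiet is 12q + 8(1−q); from Confess it is 11q + 12(1−q).
Setting these equal: 4q + 8 = −q + 12, so q = 4/5.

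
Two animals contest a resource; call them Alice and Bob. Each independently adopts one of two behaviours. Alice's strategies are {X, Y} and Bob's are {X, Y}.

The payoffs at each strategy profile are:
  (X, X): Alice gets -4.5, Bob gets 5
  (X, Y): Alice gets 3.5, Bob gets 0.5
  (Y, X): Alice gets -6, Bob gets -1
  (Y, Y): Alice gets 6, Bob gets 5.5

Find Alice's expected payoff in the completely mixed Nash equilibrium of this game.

First find q, the probability Bob plays X, from Alice's indifference between X and Y: −4.5q + 3.5(1−q) = −6q + 6(1−q), giving q = 5/8.
Since Alice is indifferent in equilibrium, Alice's expected payoff equals the payoff from either row against (5/8, 3/8). Using X: −4.5(5/8) + 3.5(3/8) = -3/2.

-3/2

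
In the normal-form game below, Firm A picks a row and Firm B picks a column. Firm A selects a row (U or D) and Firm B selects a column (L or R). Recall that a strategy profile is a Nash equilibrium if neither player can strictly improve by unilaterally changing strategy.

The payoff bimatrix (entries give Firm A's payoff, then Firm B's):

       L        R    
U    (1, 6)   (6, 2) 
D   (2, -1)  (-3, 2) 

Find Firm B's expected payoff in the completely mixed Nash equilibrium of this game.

2

First find x, the probability Firm A plays U, from Firm B's indifference between L and R: 6x − (1−x) = 2x + 2(1−x), giving x = 3/7.
Since Firm B is indifferent in equilibrium, Firm B's expected payoff equals the payoff from either column against (3/7, 4/7). Using L: 6(3/7) − (4/7) = 2.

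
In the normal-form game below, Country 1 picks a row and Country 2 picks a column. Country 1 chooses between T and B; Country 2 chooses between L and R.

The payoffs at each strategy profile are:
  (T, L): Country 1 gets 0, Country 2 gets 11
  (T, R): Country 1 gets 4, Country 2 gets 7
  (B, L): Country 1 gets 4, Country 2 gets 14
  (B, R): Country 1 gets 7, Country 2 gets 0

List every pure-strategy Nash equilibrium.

(B, L)

(T, L): Country 1 prefers B (4 > 0) — not an equilibrium.
(T, R): Country 1 prefers B (7 > 4); Country 2 prefers L (11 > 7) — not an equilibrium.
(B, L): Country 1 gets 4 ≥ 0 from T, and Country 2 gets 14 ≥ 0 from R — Nash equilibrium.
(B, R): Country 2 prefers L (14 > 0) — not an equilibrium.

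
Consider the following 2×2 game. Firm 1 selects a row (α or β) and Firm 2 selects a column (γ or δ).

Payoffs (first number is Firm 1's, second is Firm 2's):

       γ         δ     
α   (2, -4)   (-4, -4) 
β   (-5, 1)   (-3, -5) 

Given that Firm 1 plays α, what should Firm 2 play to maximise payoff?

either — both γ and δ are best responses

Against α, Firm 2 earns -4 from γ and -4 from δ.
So either strategy is a best response.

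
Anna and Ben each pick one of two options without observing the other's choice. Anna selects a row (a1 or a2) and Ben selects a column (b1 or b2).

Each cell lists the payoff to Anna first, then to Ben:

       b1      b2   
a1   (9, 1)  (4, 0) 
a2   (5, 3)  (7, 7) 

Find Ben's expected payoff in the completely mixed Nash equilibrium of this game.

7/5

First find x, the probability Anna plays a1, from Ben's indifference between b1 and b2: x + 3(1−x) = 7(1−x), giving x = 4/5.
Since Ben is indifferent in equilibrium, Ben's expected payoff equals the payoff from either column against (4/5, 1/5). Using b1: (4/5) + 3(1/5) = 7/5.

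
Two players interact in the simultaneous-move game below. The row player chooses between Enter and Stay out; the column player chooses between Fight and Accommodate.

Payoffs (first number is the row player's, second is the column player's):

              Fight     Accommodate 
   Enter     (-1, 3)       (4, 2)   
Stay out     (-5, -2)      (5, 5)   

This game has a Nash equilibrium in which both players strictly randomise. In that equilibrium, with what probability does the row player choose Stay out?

1/8

Let x be the probability that the row player plays Enter. In a completely mixed equilibrium, the column player must be indifferent between Fight and Accommodate.
The column player's expected payoff from Fight is 3x − 2(1−x); from Accommodate it is 2x + 5(1−x).
Setting these equal: 5x − 2 = −3x + 5, so x = 7/8.
Therefore the row player plays Stay out with probability 1 − 7/8 = 1/8.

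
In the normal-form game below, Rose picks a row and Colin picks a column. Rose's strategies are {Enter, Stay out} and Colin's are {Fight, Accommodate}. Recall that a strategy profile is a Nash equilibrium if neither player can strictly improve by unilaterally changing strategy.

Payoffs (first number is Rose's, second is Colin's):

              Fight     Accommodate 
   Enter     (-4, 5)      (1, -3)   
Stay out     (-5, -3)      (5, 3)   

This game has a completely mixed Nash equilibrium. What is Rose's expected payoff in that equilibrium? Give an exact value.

First find q, the probability Colin plays Fight, from Rose's indifference between Enter and Stay out: −4q + (1−q) = −5q + 5(1−q), giving q = 4/5.
Since Rose is indifferent in equilibrium, Rose's expected payoff equals the payoff from either row against (4/5, 1/5). Using Enter: −4(4/5) + (1/5) = -3.

-3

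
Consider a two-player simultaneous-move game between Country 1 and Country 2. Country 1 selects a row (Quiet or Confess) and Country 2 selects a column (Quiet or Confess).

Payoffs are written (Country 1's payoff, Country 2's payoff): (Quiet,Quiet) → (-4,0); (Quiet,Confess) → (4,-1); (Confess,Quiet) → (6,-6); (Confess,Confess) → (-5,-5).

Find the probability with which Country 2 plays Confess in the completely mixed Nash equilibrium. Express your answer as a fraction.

10/19

Let q be the probability that Country 2 plays Quiet. In a completely mixed equilibrium, Country 1 must be indifferent between Quiet and Confess.
Country 1's expected payoff from Quiet is −4q + 4(1−q); from Confess it is 6q − 5(1−q).
Setting these equal: −8q + 4 = 11q − 5, so q = 9/19.
Therefore Country 2 plays Confess with probability 1 − 9/19 = 10/19.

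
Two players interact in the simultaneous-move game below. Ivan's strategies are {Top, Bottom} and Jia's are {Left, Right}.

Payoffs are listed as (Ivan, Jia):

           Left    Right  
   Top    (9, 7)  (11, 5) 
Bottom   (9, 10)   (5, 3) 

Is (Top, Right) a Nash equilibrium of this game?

At (Top, Right), Ivan earns 11; switching to Bottom would give 5, so Ivan has no profitable deviation.
Jia earns 5; switching to Left would give 7, so Jia would deviate.
Since at least one player can profitably deviate, this is not a Nash equilibrium.

No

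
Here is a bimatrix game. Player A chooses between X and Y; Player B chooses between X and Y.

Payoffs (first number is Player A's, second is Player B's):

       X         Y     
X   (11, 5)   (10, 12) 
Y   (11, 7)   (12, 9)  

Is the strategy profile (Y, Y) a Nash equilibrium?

At (Y, Y), Player A earns 12; switching to X would give 10, so Player A has no profitable deviation.
Player B earns 9; switching to X would give 7, so Player B has no profitable deviation.
Neither player can gain by a unilateral deviation, so this profile is a Nash equilibrium.

Yes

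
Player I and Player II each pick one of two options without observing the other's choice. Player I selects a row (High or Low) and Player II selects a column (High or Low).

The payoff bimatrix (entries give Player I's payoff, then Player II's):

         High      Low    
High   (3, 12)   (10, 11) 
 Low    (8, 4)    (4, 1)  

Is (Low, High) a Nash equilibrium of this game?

Yes

At (Low, High), Player I earns 8; switching to High would give 3, so Player I has no profitable deviation.
Player II earns 4; switching to Low would give 1, so Player II has no profitable deviation.
Neither player can gain by a unilateral deviation, so this profile is a Nash equilibrium.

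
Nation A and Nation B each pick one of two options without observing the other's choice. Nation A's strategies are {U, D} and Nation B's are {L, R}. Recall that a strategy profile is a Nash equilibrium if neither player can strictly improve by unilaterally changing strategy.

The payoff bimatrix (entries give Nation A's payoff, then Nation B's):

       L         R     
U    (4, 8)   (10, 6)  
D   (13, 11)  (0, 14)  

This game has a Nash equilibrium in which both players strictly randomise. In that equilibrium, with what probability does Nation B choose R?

9/19

Let y be the probability that Nation B plays L. In a completely mixed equilibrium, Nation A must be indifferent between U and D.
Nation A's expected payoff from U is 4y + 10(1−y); from D it is 13y.
Setting these equal: −6y + 10 = 13y, so y = 10/19.
Therefore Nation B plays R with probability 1 − 10/19 = 9/19.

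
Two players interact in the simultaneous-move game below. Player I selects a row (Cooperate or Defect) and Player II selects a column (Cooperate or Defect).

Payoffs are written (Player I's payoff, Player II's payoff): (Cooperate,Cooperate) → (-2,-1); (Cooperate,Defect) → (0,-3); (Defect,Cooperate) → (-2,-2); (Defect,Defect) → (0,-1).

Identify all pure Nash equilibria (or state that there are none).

(Cooperate, Cooperate): Player I gets -2 ≥ -2 from Defect, and Player II gets -1 ≥ -3 from Defect — Nash equilibrium.
(Cooperate, Defect): Player II prefers Cooperate (-1 > -3) — not an equilibrium.
(Defect, Cooperate): Player II prefers Defect (-1 > -2) — not an equilibrium.
(Defect, Defect): Player I gets 0 ≥ 0 from Cooperate, and Player II gets -1 ≥ -2 from Cooperate — Nash equilibrium.

(Cooperate, Cooperate) and (Defect, Defect)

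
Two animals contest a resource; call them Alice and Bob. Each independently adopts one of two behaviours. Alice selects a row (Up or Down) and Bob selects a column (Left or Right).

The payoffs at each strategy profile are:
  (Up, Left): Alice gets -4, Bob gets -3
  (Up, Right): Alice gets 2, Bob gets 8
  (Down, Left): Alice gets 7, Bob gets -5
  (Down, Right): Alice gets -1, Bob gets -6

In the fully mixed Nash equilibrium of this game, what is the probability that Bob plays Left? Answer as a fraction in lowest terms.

3/14

Let c be the probability that Bob plays Left. In a completely mixed equilibrium, Alice must be indifferent between Up and Down.
Alice's expected payoff from Up is −4c + 2(1−c); from Down it is 7c − (1−c).
Setting these equal: −6c + 2 = 8c − 1, so c = 3/14.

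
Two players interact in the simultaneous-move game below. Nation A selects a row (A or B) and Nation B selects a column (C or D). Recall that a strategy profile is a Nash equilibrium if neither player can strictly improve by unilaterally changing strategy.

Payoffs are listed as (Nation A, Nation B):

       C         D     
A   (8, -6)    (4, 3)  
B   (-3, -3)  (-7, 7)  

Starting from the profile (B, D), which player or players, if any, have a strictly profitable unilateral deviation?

Nation A

Nation A at (B, D) earns -7; deviating to A yields 4 — a strict improvement.
Nation B earns 7; deviating to C yields -3 — not better.
Only Nation A has a strictly profitable deviation.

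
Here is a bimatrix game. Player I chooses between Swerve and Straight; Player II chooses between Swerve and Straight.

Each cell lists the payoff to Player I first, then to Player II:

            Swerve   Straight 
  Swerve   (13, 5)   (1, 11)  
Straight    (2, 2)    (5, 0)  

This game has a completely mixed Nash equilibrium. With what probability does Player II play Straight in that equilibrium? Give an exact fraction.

11/15

Let c be the probability that Player II plays Swerve. In a completely mixed equilibrium, Player I must be indifferent between Swerve and Straight.
Player I's expected payoff from Swerve is 13c + (1−c); from Straight it is 2c + 5(1−c).
Setting these equal: 12c + 1 = −3c + 5, so c = 4/15.
Therefore Player II plays Straight with probability 1 − 4/15 = 11/15.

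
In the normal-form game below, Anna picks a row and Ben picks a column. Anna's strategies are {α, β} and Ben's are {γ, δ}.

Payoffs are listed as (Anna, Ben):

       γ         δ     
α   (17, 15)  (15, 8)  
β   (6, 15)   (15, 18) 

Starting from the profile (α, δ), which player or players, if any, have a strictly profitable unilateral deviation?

Ben

Anna at (α, δ) earns 15; deviating to β yields 15 — not better.
Ben earns 8; deviating to γ yields 15 — a strict improvement.
Only Ben has a strictly profitable deviation.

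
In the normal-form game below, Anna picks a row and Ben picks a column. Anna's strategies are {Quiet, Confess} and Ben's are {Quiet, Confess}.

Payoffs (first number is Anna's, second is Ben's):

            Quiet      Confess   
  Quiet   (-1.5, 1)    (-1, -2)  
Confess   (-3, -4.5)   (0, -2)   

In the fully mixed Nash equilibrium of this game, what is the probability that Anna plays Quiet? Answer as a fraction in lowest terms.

Let r be the probability that Anna plays Quiet. In a completely mixed equilibrium, Ben must be indifferent between Quiet and Confess.
Ben's expected payoff from Quiet is r − 4.5(1−r); from Confess it is −2r − 2(1−r).
Setting these equal: 5.5r − 4.5 = -2, so r = 5/11.

5/11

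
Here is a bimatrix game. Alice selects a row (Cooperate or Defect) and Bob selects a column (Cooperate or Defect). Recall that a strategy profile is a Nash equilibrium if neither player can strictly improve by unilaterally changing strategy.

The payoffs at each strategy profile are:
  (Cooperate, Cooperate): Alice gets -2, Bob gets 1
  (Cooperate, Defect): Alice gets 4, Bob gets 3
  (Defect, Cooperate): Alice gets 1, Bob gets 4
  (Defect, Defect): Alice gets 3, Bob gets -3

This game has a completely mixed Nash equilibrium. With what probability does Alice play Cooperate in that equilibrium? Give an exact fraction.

7/9

Let r be the probability that Alice plays Cooperate. In a completely mixed equilibrium, Bob must be indifferent between Cooperate and Defect.
Bob's expected payoff from Cooperate is r + 4(1−r); from Defect it is 3r − 3(1−r).
Setting these equal: −3r + 4 = 6r − 3, so r = 7/9.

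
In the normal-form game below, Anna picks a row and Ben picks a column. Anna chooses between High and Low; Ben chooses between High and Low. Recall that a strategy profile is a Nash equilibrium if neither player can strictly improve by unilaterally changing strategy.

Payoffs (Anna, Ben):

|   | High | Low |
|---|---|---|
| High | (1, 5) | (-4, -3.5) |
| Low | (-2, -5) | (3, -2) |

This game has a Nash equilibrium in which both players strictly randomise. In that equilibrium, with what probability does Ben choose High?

7/10

Let q be the probability that Ben plays High. In a completely mixed equilibrium, Anna must be indifferent between High and Low.
Anna's expected payoff from High is q − 4(1−q); from Low it is −2q + 3(1−q).
Setting these equal: 5q − 4 = −5q + 3, so q = 7/10.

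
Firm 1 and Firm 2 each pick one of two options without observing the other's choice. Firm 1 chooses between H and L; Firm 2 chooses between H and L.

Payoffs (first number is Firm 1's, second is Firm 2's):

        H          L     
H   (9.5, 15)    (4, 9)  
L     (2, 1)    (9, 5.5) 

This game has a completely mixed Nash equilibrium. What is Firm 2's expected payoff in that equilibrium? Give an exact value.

First find p, the probability Firm 1 plays H, from Firm 2's indifference between H and L: 15p + (1−p) = 9p + 5.5(1−p), giving p = 3/7.
Since Firm 2 is indifferent in equilibrium, Firm 2's expected payoff equals the payoff from either column against (3/7, 4/7). Using H: 15(3/7) + (4/7) = 7.

7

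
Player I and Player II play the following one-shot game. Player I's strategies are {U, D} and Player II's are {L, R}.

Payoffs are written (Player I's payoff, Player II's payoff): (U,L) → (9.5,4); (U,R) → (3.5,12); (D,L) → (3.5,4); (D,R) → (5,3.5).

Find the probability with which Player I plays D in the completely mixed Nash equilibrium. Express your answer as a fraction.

Let x be the probability that Player I plays U. In a completely mixed equilibrium, Player II must be indifferent between L and R.
Player II's expected payoff from L is 4x + 4(1−x); from R it is 12x + 3.5(1−x).
Setting these equal: 4 = 8.5x + 3.5, so x = 1/17.
Therefore Player I plays D with probability 1 − 1/17 = 16/17.

16/17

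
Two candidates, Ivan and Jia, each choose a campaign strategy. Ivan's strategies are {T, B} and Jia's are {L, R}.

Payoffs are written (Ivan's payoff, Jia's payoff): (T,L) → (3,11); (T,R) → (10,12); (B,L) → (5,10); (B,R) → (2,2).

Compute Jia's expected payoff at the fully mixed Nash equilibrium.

98/9

First find x, the probability Ivan plays T, from Jia's indifference between L and R: 11x + 10(1−x) = 12x + 2(1−x), giving x = 8/9.
Since Jia is indifferent in equilibrium, Jia's expected payoff equals the payoff from either column against (8/9, 1/9). Using L: 11(8/9) + 10(1/9) = 98/9.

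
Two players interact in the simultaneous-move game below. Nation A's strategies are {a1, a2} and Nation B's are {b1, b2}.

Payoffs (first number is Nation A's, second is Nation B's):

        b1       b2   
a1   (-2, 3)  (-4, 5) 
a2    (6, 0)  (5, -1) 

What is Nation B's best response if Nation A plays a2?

Against a2, Nation B earns 0 from b1 and -1 from b2.
So b1 is the best response.

b1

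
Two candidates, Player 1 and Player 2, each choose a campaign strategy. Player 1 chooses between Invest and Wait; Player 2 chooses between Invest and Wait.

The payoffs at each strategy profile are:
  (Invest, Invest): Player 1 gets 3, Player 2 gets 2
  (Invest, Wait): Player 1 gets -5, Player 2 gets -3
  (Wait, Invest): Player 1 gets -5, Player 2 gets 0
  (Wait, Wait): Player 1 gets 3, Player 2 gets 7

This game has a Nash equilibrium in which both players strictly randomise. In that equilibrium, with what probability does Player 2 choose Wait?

Let q be the probability that Player 2 plays Invest. In a completely mixed equilibrium, Player 1 must be indifferent between Invest and Wait.
Player 1's expected payoff from Invest is 3q − 5(1−q); from Wait it is −5q + 3(1−q).
Setting these equal: 8q − 5 = −8q + 3, so q = 1/2.
Therefore Player 2 plays Wait with probability 1 − 1/2 = 1/2.

1/2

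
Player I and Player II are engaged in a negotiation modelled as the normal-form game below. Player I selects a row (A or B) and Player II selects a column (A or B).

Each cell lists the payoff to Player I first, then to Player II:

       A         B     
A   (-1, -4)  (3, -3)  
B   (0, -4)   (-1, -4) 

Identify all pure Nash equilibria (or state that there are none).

(A, B) and (B, A)

(A, A): Player I prefers B (0 > -1); Player II prefers B (-3 > -4) — not an equilibrium.
(A, B): Player I gets 3 ≥ -1 from B, and Player II gets -3 ≥ -4 from A — Nash equilibrium.
(B, A): Player I gets 0 ≥ -1 from A, and Player II gets -4 ≥ -4 from B — Nash equilibrium.
(B, B): Player I prefers A (3 > -1) — not an equilibrium.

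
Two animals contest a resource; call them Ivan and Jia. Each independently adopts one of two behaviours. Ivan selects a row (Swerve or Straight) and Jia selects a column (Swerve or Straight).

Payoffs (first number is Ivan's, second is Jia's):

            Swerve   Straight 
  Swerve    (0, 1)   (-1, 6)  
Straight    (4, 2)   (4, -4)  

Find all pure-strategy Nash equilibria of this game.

(Straight, Swerve)

(Swerve, Swerve): Ivan prefers Straight (4 > 0); Jia prefers Straight (6 > 1) — not an equilibrium.
(Swerve, Straight): Ivan prefers Straight (4 > -1) — not an equilibrium.
(Straight, Swerve): Ivan gets 4 ≥ 0 from Swerve, and Jia gets 2 ≥ -4 from Straight — Nash equilibrium.
(Straight, Straight): Jia prefers Swerve (2 > -4) — not an equilibrium.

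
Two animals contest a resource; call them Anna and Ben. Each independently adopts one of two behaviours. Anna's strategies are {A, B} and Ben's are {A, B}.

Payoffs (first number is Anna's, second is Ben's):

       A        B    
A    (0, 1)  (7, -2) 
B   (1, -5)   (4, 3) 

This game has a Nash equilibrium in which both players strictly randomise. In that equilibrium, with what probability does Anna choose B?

Let x be the probability that Anna plays A. In a completely mixed equilibrium, Ben must be indifferent between A and B.
Ben's expected payoff from A is x − 5(1−x); from B it is −2x + 3(1−x).
Setting these equal: 6x − 5 = −5x + 3, so x = 8/11.
Therefore Anna plays B with probability 1 − 8/11 = 3/11.

3/11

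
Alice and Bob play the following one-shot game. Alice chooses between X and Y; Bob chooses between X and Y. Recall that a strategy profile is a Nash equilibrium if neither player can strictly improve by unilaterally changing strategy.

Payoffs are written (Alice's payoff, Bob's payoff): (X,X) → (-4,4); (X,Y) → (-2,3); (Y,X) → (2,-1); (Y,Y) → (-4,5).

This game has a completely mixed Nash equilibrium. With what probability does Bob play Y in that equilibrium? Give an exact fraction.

Let y be the probability that Bob plays X. In a completely mixed equilibrium, Alice must be indifferent between X and Y.
Alice's expected payoff from X is −4y − 2(1−y); from Y it is 2y − 4(1−y).
Setting these equal: −2y − 2 = 6y − 4, so y = 1/4.
Therefore Bob plays Y with probability 1 − 1/4 = 3/4.

3/4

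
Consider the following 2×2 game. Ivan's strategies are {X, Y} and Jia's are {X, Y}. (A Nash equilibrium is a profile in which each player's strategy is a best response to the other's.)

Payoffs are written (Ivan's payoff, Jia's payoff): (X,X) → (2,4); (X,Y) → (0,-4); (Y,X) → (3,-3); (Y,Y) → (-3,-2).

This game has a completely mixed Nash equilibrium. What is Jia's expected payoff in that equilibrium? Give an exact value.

-20/9

First find x, the probability Ivan plays X, from Jia's indifference between X and Y: 4x − 3(1−x) = −4x − 2(1−x), giving x = 1/9.
Since Jia is indifferent in equilibrium, Jia's expected payoff equals the payoff from either column against (1/9, 8/9). Using X: 4(1/9) − 3(8/9) = -20/9.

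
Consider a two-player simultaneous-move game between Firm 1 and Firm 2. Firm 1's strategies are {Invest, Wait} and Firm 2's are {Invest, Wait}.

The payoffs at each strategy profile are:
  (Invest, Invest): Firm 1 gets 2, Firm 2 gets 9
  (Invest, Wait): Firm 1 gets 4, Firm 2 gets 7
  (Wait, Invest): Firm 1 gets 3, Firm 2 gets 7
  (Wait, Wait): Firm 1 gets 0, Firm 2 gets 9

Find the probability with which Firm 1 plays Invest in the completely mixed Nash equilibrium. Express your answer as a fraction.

Let p be the probability that Firm 1 plays Invest. In a completely mixed equilibrium, Firm 2 must be indifferent between Invest and Wait.
Firm 2's expected payoff from Invest is 9p + 7(1−p); from Wait it is 7p + 9(1−p).
Setting these equal: 2p + 7 = −2p + 9, so p = 1/2.

1/2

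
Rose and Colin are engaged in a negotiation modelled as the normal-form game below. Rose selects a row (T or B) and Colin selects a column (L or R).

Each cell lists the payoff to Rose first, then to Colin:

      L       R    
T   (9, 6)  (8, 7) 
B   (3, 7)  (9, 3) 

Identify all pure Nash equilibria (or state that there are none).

none

(T, L): Colin prefers R (7 > 6) — not an equilibrium.
(T, R): Rose prefers B (9 > 8) — not an equilibrium.
(B, L): Rose prefers T (9 > 3) — not an equilibrium.
(B, R): Colin prefers L (7 > 3) — not an equilibrium.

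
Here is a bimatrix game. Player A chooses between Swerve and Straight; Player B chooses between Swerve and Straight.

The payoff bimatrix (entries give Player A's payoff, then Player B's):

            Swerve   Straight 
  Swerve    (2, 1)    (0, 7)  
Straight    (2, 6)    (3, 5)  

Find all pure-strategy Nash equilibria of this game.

(Swerve, Swerve): Player B prefers Straight (7 > 1) — not an equilibrium.
(Swerve, Straight): Player A prefers Straight (3 > 0) — not an equilibrium.
(Straight, Swerve): Player A gets 2 ≥ 2 from Swerve, and Player B gets 6 ≥ 5 from Straight — Nash equilibrium.
(Straight, Straight): Player B prefers Swerve (6 > 5) — not an equilibrium.

(Straight, Swerve)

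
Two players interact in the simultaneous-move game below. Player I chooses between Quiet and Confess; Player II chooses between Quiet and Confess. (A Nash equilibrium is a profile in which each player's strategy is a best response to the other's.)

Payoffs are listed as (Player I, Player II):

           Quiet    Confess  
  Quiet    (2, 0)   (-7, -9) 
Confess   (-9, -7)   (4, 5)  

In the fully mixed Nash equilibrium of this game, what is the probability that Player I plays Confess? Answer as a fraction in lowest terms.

3/7

Let r be the probability that Player I plays Quiet. In a completely mixed equilibrium, Player II must be indifferent between Quiet and Confess.
Player II's expected payoff from Quiet is −7(1−r); from Confess it is −9r + 5(1−r).
Setting these equal: 7r − 7 = −14r + 5, so r = 4/7.
Therefore Player I plays Confess with probability 1 − 4/7 = 3/7.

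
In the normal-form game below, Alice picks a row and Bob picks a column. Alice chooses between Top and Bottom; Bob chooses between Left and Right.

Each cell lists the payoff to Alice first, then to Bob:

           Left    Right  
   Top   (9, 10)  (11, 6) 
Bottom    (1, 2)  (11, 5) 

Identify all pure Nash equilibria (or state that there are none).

(Top, Left): Alice gets 9 ≥ 1 from Bottom, and Bob gets 10 ≥ 6 from Right — Nash equilibrium.
(Top, Right): Bob prefers Left (10 > 6) — not an equilibrium.
(Bottom, Left): Alice prefers Top (9 > 1); Bob prefers Right (5 > 2) — not an equilibrium.
(Bottom, Right): Alice gets 11 ≥ 11 from Top, and Bob gets 5 ≥ 2 from Left — Nash equilibrium.

(Top, Left) and (Bottom, Right)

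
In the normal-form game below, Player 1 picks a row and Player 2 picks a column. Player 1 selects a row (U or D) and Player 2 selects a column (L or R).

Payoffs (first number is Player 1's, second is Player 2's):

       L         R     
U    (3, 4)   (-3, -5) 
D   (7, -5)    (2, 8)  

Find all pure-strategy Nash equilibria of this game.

(D, R)

(U, L): Player 1 prefers D (7 > 3) — not an equilibrium.
(U, R): Player 1 prefers D (2 > -3); Player 2 prefers L (4 > -5) — not an equilibrium.
(D, L): Player 2 prefers R (8 > -5) — not an equilibrium.
(D, R): Player 1 gets 2 ≥ -3 from U, and Player 2 gets 8 ≥ -5 from L — Nash equilibrium.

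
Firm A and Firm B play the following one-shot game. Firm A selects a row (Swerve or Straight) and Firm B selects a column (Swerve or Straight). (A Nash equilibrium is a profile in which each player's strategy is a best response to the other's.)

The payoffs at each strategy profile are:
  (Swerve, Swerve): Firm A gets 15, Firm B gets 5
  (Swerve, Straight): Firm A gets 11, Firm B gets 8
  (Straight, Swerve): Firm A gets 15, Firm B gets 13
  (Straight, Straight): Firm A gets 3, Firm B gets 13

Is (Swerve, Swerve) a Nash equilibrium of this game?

No

At (Swerve, Swerve), Firm A earns 15; switching to Straight would give 15, so Firm A has no profitable deviation.
Firm B earns 5; switching to Straight would give 8, so Firm B would deviate.
Since at least one player can profitably deviate, this is not a Nash equilibrium.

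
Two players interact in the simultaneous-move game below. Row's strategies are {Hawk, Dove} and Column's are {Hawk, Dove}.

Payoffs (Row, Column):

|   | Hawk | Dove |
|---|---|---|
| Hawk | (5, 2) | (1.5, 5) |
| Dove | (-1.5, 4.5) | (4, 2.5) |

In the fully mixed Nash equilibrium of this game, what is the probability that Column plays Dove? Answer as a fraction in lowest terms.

13/18

Let q be the probability that Column plays Hawk. In a completely mixed equilibrium, Row must be indifferent between Hawk and Dove.
Row's expected payoff from Hawk is 5q + 1.5(1−q); from Dove it is −1.5q + 4(1−q).
Setting these equal: 3.5q + 1.5 = −5.5q + 4, so q = 5/18.
Therefore Column plays Dove with probability 1 − 5/18 = 13/18.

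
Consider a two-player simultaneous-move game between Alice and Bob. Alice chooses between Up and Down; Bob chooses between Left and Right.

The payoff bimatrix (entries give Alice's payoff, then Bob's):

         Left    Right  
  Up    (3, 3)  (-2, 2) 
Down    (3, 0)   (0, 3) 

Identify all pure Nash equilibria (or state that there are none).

(Up, Left): Alice gets 3 ≥ 3 from Down, and Bob gets 3 ≥ 2 from Right — Nash equilibrium.
(Up, Right): Alice prefers Down (0 > -2); Bob prefers Left (3 > 2) — not an equilibrium.
(Down, Left): Bob prefers Right (3 > 0) — not an equilibrium.
(Down, Right): Alice gets 0 ≥ -2 from Up, and Bob gets 3 ≥ 0 from Left — Nash equilibrium.

(Up, Left) and (Down, Right)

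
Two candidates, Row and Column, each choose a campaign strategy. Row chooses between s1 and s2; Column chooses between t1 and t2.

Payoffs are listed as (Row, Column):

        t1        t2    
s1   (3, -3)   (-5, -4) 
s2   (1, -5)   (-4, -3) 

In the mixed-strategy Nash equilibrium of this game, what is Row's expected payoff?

First find y, the probability Column plays t1, from Row's indifference between s1 and s2: 3y − 5(1−y) = y − 4(1−y), giving y = 1/3.
Since Row is indifferent in equilibrium, Row's expected payoff equals the payoff from either row against (1/3, 2/3). Using s1: 3(1/3) − 5(2/3) = -7/3.

-7/3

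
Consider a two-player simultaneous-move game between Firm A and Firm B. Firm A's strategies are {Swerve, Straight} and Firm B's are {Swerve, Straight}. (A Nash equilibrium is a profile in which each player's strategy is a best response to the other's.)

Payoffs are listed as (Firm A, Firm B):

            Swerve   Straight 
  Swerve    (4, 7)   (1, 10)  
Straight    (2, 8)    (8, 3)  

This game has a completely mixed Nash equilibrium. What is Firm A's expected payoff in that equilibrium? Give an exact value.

10/3

First find q, the probability Firm B plays Swerve, from Firm A's indifference between Swerve and Straight: 4q + (1−q) = 2q + 8(1−q), giving q = 7/9.
Since Firm A is indifferent in equilibrium, Firm A's expected payoff equals the payoff from either row against (7/9, 2/9). Using Swerve: 4(7/9) + (2/9) = 10/3.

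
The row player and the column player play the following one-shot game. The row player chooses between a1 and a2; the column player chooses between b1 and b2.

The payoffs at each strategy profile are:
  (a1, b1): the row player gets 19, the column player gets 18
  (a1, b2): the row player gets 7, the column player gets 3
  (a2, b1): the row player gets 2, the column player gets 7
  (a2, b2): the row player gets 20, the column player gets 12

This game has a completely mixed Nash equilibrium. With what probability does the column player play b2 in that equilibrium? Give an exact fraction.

17/30

Let q be the probability that the column player plays b1. In a completely mixed equilibrium, the row player must be indifferent between a1 and a2.
The row player's expected payoff from a1 is 19q + 7(1−q); from a2 it is 2q + 20(1−q).
Setting these equal: 12q + 7 = −18q + 20, so q = 13/30.
Therefore the column player plays b2 with probability 1 − 13/30 = 17/30.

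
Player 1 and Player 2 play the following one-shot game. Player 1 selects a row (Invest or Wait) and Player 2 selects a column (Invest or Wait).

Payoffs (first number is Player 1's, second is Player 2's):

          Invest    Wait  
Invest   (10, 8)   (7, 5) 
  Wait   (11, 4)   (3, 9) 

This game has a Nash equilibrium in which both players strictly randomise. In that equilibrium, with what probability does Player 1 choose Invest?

5/8

Let p be the probability that Player 1 plays Invest. In a completely mixed equilibrium, Player 2 must be indifferent between Invest and Wait.
Player 2's expected payoff from Invest is 8p + 4(1−p); from Wait it is 5p + 9(1−p).
Setting these equal: 4p + 4 = −4p + 9, so p = 5/8.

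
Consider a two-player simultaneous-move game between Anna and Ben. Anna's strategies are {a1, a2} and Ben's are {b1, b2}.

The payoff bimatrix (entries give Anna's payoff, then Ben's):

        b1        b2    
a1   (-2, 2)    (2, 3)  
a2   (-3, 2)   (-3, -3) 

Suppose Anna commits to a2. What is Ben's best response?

b1

Against a2, Ben earns 2 from b1 and -3 from b2.
So b1 is the best response.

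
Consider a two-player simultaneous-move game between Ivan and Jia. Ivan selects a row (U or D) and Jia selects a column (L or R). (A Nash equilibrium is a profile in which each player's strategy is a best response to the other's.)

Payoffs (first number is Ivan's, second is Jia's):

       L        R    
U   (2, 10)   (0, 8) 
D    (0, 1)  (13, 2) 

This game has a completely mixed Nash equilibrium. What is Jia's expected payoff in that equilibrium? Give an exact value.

First find p, the probability Ivan plays U, from Jia's indifference between L and R: 10p + (1−p) = 8p + 2(1−p), giving p = 1/3.
Since Jia is indifferent in equilibrium, Jia's expected payoff equals the payoff from either column against (1/3, 2/3). Using L: 10(1/3) + (2/3) = 4.

4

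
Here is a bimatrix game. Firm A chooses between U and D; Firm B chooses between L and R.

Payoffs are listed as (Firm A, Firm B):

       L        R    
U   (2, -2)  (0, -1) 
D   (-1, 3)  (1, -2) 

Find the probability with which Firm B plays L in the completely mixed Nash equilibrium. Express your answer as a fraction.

1/4

Let y be the probability that Firm B plays L. In a completely mixed equilibrium, Firm A must be indifferent between U and D.
Firm A's expected payoff from U is 2y; from D it is −y + (1−y).
Setting these equal: 2y = −2y + 1, so y = 1/4.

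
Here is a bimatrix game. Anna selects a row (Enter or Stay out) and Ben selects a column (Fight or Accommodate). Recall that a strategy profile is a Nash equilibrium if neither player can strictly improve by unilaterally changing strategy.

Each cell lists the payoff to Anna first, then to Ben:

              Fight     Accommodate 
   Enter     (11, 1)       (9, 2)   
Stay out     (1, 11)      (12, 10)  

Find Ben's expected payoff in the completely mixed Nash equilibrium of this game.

First find p, the probability Anna plays Enter, from Ben's indifference between Fight and Accommodate: p + 11(1−p) = 2p + 10(1−p), giving p = 1/2.
Since Ben is indifferent in equilibrium, Ben's expected payoff equals the payoff from either column against (1/2, 1/2). Using Fight: (1/2) + 11(1/2) = 6.

6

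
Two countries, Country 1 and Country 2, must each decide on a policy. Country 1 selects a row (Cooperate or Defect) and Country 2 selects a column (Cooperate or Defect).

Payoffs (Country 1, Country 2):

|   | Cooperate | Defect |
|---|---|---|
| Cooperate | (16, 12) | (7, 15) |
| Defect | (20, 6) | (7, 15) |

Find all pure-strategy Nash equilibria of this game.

(Cooperate, Defect) and (Defect, Defect)

(Cooperate, Cooperate): Country 1 prefers Defect (20 > 16); Country 2 prefers Defect (15 > 12) — not an equilibrium.
(Cooperate, Defect): Country 1 gets 7 ≥ 7 from Defect, and Country 2 gets 15 ≥ 12 from Cooperate — Nash equilibrium.
(Defect, Cooperate): Country 2 prefers Defect (15 > 6) — not an equilibrium.
(Defect, Defect): Country 1 gets 7 ≥ 7 from Cooperate, and Country 2 gets 15 ≥ 6 from Cooperate — Nash equilibrium.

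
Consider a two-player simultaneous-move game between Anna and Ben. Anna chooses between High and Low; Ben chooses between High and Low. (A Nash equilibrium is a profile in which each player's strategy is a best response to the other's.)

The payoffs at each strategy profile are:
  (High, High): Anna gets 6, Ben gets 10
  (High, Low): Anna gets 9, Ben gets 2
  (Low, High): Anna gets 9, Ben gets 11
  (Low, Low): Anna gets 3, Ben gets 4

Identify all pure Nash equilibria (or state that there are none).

(Low, High)

(High, High): Anna prefers Low (9 > 6) — not an equilibrium.
(High, Low): Ben prefers High (10 > 2) — not an equilibrium.
(Low, High): Anna gets 9 ≥ 6 from High, and Ben gets 11 ≥ 4 from Low — Nash equilibrium.
(Low, Low): Anna prefers High (9 > 3); Ben prefers High (11 > 4) — not an equilibrium.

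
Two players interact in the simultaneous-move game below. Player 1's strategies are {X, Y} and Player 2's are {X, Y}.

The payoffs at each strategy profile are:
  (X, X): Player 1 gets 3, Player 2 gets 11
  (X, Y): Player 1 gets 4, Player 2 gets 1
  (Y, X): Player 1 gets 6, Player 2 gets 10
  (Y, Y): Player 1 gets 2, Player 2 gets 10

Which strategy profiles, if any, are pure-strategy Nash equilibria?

(X, X): Player 1 prefers Y (6 > 3) — not an equilibrium.
(X, Y): Player 2 prefers X (11 > 1) — not an equilibrium.
(Y, X): Player 1 gets 6 ≥ 3 from X, and Player 2 gets 10 ≥ 10 from Y — Nash equilibrium.
(Y, Y): Player 1 prefers X (4 > 2) — not an equilibrium.

(Y, X)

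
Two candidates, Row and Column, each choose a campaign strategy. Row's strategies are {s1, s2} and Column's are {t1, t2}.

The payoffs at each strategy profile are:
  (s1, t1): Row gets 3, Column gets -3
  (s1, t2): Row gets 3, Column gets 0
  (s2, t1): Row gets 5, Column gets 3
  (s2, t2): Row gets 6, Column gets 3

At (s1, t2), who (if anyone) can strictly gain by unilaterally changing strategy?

Row

Row at (s1, t2) earns 3; deviating to s2 yields 6 — a strict improvement.
Column earns 0; deviating to t1 yields -3 — not better.
Only Row has a strictly profitable deviation.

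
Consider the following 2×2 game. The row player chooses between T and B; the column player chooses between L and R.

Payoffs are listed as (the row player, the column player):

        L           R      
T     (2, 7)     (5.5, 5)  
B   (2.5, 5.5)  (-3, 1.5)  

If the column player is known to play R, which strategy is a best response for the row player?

Against R, the row player earns 5.5 from T and -3 from B.
So T is the best response.

T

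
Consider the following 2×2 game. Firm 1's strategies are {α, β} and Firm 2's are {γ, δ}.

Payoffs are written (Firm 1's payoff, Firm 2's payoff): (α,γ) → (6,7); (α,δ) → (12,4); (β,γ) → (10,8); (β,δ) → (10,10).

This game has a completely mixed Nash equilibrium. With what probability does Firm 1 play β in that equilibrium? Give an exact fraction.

Let r be the probability that Firm 1 plays α. In a completely mixed equilibrium, Firm 2 must be indifferent between γ and δ.
Firm 2's expected payoff from γ is 7r + 8(1−r); from δ it is 4r + 10(1−r).
Setting these equal: −r + 8 = −6r + 10, so r = 2/5.
Therefore Firm 1 plays β with probability 1 − 2/5 = 3/5.

3/5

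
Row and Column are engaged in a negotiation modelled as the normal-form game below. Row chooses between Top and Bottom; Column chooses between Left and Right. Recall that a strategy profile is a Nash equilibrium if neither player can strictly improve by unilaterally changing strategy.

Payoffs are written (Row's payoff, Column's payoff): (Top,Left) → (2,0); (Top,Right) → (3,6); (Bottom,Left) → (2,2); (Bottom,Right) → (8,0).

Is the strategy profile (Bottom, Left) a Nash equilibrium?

At (Bottom, Left), Row earns 2; switching to Top would give 2, so Row has no profitable deviation.
Column earns 2; switching to Right would give 0, so Column has no profitable deviation.
Neither player can gain by a unilateral deviation, so this profile is a Nash equilibrium.

Yes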